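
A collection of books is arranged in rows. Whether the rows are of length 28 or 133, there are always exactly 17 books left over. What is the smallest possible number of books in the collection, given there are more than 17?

N − 17 must be a common multiple of 28 and 133.
28 = 2^2 × 7
133 = 7 × 19
LCM(28, 133) = 2^2 × 7 × 19 = 532.
Smallest N > 17 is LCM + 17 = 532 + 17 = 549.

549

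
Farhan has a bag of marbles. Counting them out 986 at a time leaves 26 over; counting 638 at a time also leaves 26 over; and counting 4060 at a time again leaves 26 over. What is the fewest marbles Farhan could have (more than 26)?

759246

N − 26 must be a common multiple of 986, 638, and 4060.
986 = 2 × 17 × 29
638 = 2 × 11 × 29
4060 = 2^2 × 5 × 7 × 29
LCM(986, 638, 4060) = 2^2 × 5 × 7 × 11 × 17 × 29 = 759220.
Smallest N > 26 is LCM + 26 = 759220 + 26 = 759246.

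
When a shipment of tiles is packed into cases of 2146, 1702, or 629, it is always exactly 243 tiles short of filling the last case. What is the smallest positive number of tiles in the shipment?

Being 243 short of a full case of size k means N ≡ −243 (mod k), i.e. N + 243 is a multiple of each size.
2146 = 2 × 29 × 37
1702 = 2 × 23 × 37
629 = 17 × 37
LCM(2146, 1702, 629) = 2 × 17 × 23 × 29 × 37 = 839086.
Smallest positive N is 839086 − 243 = 838843.

838843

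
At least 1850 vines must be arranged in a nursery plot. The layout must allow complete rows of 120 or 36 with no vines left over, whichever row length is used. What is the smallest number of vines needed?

The number of vines must be a common multiple of 120 and 36, so a multiple of their LCM.
120 = 2^3 × 3 × 5
36 = 2^2 × 3^2
LCM(120, 36) = 2^3 × 3^2 × 5 = 360.
Smallest multiple of 360 that is ≥ 1850: ⌈1850/360⌉ × 360 = 6 × 360 = 2160.

2160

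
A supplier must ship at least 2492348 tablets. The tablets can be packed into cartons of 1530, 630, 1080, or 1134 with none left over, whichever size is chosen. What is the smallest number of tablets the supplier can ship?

2698920

The number of tablets must be a common multiple of 1530, 630, 1080, and 1134, so a multiple of their LCM.
1530 = 2 × 3^2 × 5 × 17
630 = 2 × 3^2 × 5 × 7
1080 = 2^3 × 3^3 × 5
1134 = 2 × 3^4 × 7
LCM(1530, 630, 1080, 1134) = 2^3 × 3^4 × 5 × 7 × 17 = 385560.
Smallest multiple of 385560 that is ≥ 2492348: ⌈2492348/385560⌉ × 385560 = 7 × 385560 = 2698920.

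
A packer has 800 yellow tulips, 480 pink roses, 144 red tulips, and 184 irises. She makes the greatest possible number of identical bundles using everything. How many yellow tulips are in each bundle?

Number of bundles = gcd(800, 480, 144, 184).
800 = 2^5 × 5^2
480 = 2^5 × 3 × 5
144 = 2^4 × 3^2
184 = 2^3 × 23
gcd(800, 480, 144, 184) = 2^3 = 8.
yellow tulips per bundle = 800 / 8 = 100.

100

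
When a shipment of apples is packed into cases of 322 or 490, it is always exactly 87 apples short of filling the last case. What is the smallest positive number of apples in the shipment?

11183

Being 87 short of a full case of size k means N ≡ −87 (mod k), i.e. N + 87 is a multiple of each size.
322 = 2 × 7 × 23
490 = 2 × 5 × 7^2
LCM(322, 490) = 2 × 5 × 7^2 × 23 = 11270.
Smallest positive N is 11270 − 87 = 11183.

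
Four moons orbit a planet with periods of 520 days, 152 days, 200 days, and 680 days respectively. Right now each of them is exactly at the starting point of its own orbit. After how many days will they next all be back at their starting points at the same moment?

839800 days

The first simultaneous occurrence is after LCM of the individual periods.
520 = 2^3 × 5 × 13
152 = 2^3 × 19
200 = 2^3 × 5^2
680 = 2^3 × 5 × 17
LCM(520, 152, 200, 680) = 2^3 × 5^2 × 13 × 17 × 19 = 839800.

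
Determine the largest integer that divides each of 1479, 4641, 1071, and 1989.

1479 = 3 × 17 × 29
4641 = 3 × 7 × 13 × 17
1071 = 3^2 × 7 × 17
1989 = 3^2 × 13 × 17
gcd(1479, 4641, 1071, 1989) = 3 × 17 = 51.

51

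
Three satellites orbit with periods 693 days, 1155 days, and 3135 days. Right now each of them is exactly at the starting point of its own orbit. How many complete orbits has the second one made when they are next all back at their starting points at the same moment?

The first common completion time is the LCM of the periods.
693 = 3^2 × 7 × 11
1155 = 3 × 5 × 7 × 11
3135 = 3 × 5 × 11 × 19
LCM(693, 1155, 3135) = 3^2 × 5 × 7 × 11 × 19 = 65835.
Orbits for period 1155: 65835 / 1155 = 57.

57 orbits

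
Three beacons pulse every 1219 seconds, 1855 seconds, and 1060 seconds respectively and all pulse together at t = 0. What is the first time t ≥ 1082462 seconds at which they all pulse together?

1194620 seconds

Joint pulses occur at multiples of LCM(1219, 1855, 1060).
1219 = 23 × 53
1855 = 5 × 7 × 53
1060 = 2^2 × 5 × 53
LCM(1219, 1855, 1060) = 2^2 × 5 × 7 × 23 × 53 = 170660.
Smallest multiple of 170660 that is ≥ 1082462: ⌈1082462/170660⌉ × 170660 = 7 × 170660 = 1194620.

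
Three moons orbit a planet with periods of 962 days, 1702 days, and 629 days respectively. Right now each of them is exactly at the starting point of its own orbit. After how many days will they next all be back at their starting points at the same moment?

376142 days

We need the least common multiple of the intervals.
962 = 2 × 13 × 37
1702 = 2 × 23 × 37
629 = 17 × 37
LCM(962, 1702, 629) = 2 × 13 × 17 × 23 × 37 = 376142.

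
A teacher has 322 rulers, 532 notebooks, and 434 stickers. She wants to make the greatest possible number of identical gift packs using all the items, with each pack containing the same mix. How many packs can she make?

14 packs

The pack count must divide each quantity, so the greatest is gcd(322, 532, 434).
322 = 2 × 7 × 23
532 = 2^2 × 7 × 19
434 = 2 × 7 × 31
gcd(322, 532, 434) = 2 × 7 = 14.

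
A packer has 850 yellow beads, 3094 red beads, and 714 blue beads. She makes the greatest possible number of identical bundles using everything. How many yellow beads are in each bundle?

Number of bundles = gcd(850, 3094, 714).
850 = 2 × 5^2 × 17
3094 = 2 × 7 × 13 × 17
714 = 2 × 3 × 7 × 17
gcd(850, 3094, 714) = 2 × 17 = 34.
yellow beads per bundle = 850 / 34 = 25.

25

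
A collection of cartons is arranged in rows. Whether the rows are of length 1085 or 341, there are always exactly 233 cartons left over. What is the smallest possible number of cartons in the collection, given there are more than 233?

12168

N − 233 must be a common multiple of 1085 and 341.
1085 = 5 × 7 × 31
341 = 11 × 31
LCM(1085, 341) = 5 × 7 × 11 × 31 = 11935.
Smallest N > 233 is LCM + 233 = 11935 + 233 = 12168.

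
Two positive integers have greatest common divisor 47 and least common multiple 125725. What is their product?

5909075

For any two positive integers, gcd × lcm = product = 47 × 125725 = 5909075.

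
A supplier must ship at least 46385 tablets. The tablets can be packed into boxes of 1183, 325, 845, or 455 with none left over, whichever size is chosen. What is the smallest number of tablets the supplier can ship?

The number of tablets must be a common multiple of 1183, 325, 845, and 455, so a multiple of their LCM.
1183 = 7 × 13^2
325 = 5^2 × 13
845 = 5 × 13^2
455 = 5 × 7 × 13
LCM(1183, 325, 845, 455) = 5^2 × 7 × 13^2 = 29575.
Smallest multiple of 29575 that is ≥ 46385: ⌈46385/29575⌉ × 29575 = 2 × 29575 = 59150.

59150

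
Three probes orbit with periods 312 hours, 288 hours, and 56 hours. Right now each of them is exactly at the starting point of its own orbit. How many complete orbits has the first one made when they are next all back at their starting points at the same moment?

84 orbits

The first common completion time is the LCM of the periods.
312 = 2^3 × 3 × 13
288 = 2^5 × 3^2
56 = 2^3 × 7
LCM(312, 288, 56) = 2^5 × 3^2 × 7 × 13 = 26208.
Orbits for period 312: 26208 / 312 = 84.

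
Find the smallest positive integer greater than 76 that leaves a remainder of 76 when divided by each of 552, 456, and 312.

N − 76 must be a common multiple of 552, 456, and 312.
552 = 2^3 × 3 × 23
456 = 2^3 × 3 × 19
312 = 2^3 × 3 × 13
LCM(552, 456, 312) = 2^3 × 3 × 13 × 19 × 23 = 136344.
Smallest N > 76 is LCM + 76 = 136344 + 76 = 136420.

136420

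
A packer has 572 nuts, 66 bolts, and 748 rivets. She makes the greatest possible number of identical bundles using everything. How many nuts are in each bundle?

26

Number of bundles = gcd(572, 66, 748).
572 = 2^2 × 11 × 13
66 = 2 × 3 × 11
748 = 2^2 × 11 × 17
gcd(572, 66, 748) = 2 × 11 = 22.
nuts per bundle = 572 / 22 = 26.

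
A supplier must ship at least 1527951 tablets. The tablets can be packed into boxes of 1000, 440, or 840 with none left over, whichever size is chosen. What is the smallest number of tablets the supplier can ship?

1617000

The number of tablets must be a common multiple of 1000, 440, and 840, so a multiple of their LCM.
1000 = 2^3 × 5^3
440 = 2^3 × 5 × 11
840 = 2^3 × 3 × 5 × 7
LCM(1000, 440, 840) = 2^3 × 3 × 5^3 × 7 × 11 = 231000.
Smallest multiple of 231000 that is ≥ 1527951: ⌈1527951/231000⌉ × 231000 = 7 × 231000 = 1617000.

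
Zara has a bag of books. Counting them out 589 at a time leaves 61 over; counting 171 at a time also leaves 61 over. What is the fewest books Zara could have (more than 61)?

N − 61 must be a common multiple of 589 and 171.
589 = 19 × 31
171 = 3^2 × 19
LCM(589, 171) = 3^2 × 19 × 31 = 5301.
Smallest N > 61 is LCM + 61 = 5301 + 61 = 5362.

5362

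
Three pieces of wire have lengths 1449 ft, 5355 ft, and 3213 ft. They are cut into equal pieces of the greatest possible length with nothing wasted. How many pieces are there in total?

Piece length = gcd(1449, 5355, 3213).
1449 = 3^2 × 7 × 23
5355 = 3^2 × 5 × 7 × 17
3213 = 3^3 × 7 × 17
gcd(1449, 5355, 3213) = 3^2 × 7 = 63.
Total pieces = 1449/63 + 5355/63 + 3213/63 = 23 + 85 + 51 = 159.

159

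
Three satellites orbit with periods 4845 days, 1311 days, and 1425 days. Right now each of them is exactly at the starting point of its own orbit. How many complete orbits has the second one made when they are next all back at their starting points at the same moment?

All finish a whole number of cycles simultaneously at t = LCM of the periods.
4845 = 3 × 5 × 17 × 19
1311 = 3 × 19 × 23
1425 = 3 × 5^2 × 19
LCM(4845, 1311, 1425) = 3 × 5^2 × 17 × 19 × 23 = 557175.
Orbits for period 1311: 557175 / 1311 = 425.

425 orbits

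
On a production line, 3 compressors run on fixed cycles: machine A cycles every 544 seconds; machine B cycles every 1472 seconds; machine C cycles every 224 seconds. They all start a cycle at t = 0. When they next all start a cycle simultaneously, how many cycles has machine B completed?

119 cycles

They are all back at their starting positions together after one LCM of the periods.
544 = 2^5 × 17
1472 = 2^6 × 23
224 = 2^5 × 7
LCM(544, 1472, 224) = 2^6 × 7 × 17 × 23 = 175168.
Cycles for period 1472: 175168 / 1472 = 119.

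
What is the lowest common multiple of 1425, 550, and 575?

721050

1425 = 3 × 5^2 × 19
550 = 2 × 5^2 × 11
575 = 5^2 × 23
LCM(1425, 550, 575) = 2 × 3 × 5^2 × 11 × 19 × 23 = 721050.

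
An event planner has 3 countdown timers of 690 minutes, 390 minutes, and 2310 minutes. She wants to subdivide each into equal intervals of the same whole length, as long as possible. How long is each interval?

The interval must divide each timer length; the longest such is the gcd.
690 = 2 × 3 × 5 × 23
390 = 2 × 3 × 5 × 13
2310 = 2 × 3 × 5 × 7 × 11
gcd(690, 390, 2310) = 2 × 3 × 5 = 30.

30 minutes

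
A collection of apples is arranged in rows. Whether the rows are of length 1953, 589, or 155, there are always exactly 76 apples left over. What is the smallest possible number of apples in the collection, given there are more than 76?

185611

N − 76 must be a common multiple of 1953, 589, and 155.
1953 = 3^2 × 7 × 31
589 = 19 × 31
155 = 5 × 31
LCM(1953, 589, 155) = 3^2 × 5 × 7 × 19 × 31 = 185535.
Smallest N > 76 is LCM + 76 = 185535 + 76 = 185611.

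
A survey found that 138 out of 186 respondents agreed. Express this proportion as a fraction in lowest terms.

138 = 2 × 3 × 23
186 = 2 × 3 × 31
gcd(138, 186) = 2 × 3 = 6.
Divide numerator and denominator by 6: 138/186 = 23/31.

23/31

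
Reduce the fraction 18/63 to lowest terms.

2/7

18 = 2 × 3^2
63 = 3^2 × 7
gcd(18, 63) = 3^2 = 9.
Divide numerator and denominator by 9: 18/63 = 2/7.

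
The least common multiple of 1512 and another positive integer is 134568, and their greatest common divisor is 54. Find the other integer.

gcd × lcm = product of the two integers, so the other integer is (54 × 134568) / 1512 = 4806.

4806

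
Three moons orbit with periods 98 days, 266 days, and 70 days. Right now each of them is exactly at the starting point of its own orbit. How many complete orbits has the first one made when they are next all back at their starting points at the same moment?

They are all back at their starting positions together after one LCM of the periods.
98 = 2 × 7^2
266 = 2 × 7 × 19
70 = 2 × 5 × 7
LCM(98, 266, 70) = 2 × 5 × 7^2 × 19 = 9310.
Orbits for period 98: 9310 / 98 = 95.

95 orbits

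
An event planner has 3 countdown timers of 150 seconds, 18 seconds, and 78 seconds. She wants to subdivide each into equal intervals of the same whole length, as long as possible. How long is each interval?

6 seconds

The interval must divide each timer length; the longest such is the gcd.
150 = 2 × 3 × 5^2
18 = 2 × 3^2
78 = 2 × 3 × 13
gcd(150, 18, 78) = 2 × 3 = 6.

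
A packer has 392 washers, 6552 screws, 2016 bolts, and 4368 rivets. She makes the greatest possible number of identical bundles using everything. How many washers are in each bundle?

7

Number of bundles = gcd(392, 6552, 2016, 4368).
392 = 2^3 × 7^2
6552 = 2^3 × 3^2 × 7 × 13
2016 = 2^5 × 3^2 × 7
4368 = 2^4 × 3 × 7 × 13
gcd(392, 6552, 2016, 4368) = 2^3 × 7 = 56.
washers per bundle = 392 / 56 = 7.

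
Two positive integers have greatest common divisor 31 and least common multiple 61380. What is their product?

For any two positive integers, gcd × lcm = product = 31 × 61380 = 1902780.

1902780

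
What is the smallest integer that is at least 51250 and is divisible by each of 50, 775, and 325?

The integer must be a common multiple of 50, 775, and 325, so a multiple of their LCM.
50 = 2 × 5^2
775 = 5^2 × 31
325 = 5^2 × 13
LCM(50, 775, 325) = 2 × 5^2 × 13 × 31 = 20150.
Smallest multiple of 20150 that is ≥ 51250: ⌈51250/20150⌉ × 20150 = 3 × 20150 = 60450.

60450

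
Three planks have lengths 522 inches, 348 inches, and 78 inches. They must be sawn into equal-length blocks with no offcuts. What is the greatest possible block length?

6 inches

The block length must divide every plank, so the greatest is gcd(522, 348, 78).
522 = 2 × 3^2 × 29
348 = 2^2 × 3 × 29
78 = 2 × 3 × 13
gcd(522, 348, 78) = 2 × 3 = 6.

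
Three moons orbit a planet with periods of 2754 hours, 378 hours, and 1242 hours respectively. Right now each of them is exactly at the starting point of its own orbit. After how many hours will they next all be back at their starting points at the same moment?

They coincide at every common multiple of the periods; the first is the LCM.
2754 = 2 × 3^4 × 17
378 = 2 × 3^3 × 7
1242 = 2 × 3^3 × 23
LCM(2754, 378, 1242) = 2 × 3^4 × 7 × 17 × 23 = 443394.

443394 hours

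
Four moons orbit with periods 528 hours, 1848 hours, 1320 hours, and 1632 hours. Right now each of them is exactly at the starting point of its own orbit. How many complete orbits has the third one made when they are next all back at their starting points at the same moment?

476 orbits

They are all back at their starting positions together after one LCM of the periods.
528 = 2^4 × 3 × 11
1848 = 2^3 × 3 × 7 × 11
1320 = 2^3 × 3 × 5 × 11
1632 = 2^5 × 3 × 17
LCM(528, 1848, 1320, 1632) = 2^5 × 3 × 5 × 7 × 11 × 17 = 628320.
Orbits for period 1320: 628320 / 1320 = 476.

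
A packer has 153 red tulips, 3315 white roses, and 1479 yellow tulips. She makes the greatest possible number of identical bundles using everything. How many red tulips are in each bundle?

Number of bundles = gcd(153, 3315, 1479).
153 = 3^2 × 17
3315 = 3 × 5 × 13 × 17
1479 = 3 × 17 × 29
gcd(153, 3315, 1479) = 3 × 17 = 51.
red tulips per bundle = 153 / 51 = 3.

3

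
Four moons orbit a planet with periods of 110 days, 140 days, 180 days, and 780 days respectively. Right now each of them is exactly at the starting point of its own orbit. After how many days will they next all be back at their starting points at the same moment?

They coincide at every common multiple of the periods; the first is the LCM.
110 = 2 × 5 × 11
140 = 2^2 × 5 × 7
180 = 2^2 × 3^2 × 5
780 = 2^2 × 3 × 5 × 13
LCM(110, 140, 180, 780) = 2^2 × 3^2 × 5 × 7 × 11 × 13 = 180180.

180180 days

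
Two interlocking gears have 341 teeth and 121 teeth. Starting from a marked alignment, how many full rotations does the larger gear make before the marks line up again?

All finish a whole number of cycles simultaneously at t = LCM of the periods.
341 = 11 × 31
121 = 11^2
LCM(341, 121) = 11^2 × 31 = 3751.
Rotations for period 341: 3751 / 341 = 11.

11 rotations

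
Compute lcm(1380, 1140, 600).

1380 = 2^2 × 3 × 5 × 23
1140 = 2^2 × 3 × 5 × 19
600 = 2^3 × 3 × 5^2
LCM(1380, 1140, 600) = 2^3 × 3 × 5^2 × 19 × 23 = 262200.

262200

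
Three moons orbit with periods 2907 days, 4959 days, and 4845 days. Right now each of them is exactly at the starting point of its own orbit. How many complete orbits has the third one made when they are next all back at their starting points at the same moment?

87 orbits

They are all back at their starting positions together after one LCM of the periods.
2907 = 3^2 × 17 × 19
4959 = 3^2 × 19 × 29
4845 = 3 × 5 × 17 × 19
LCM(2907, 4959, 4845) = 3^2 × 5 × 17 × 19 × 29 = 421515.
Orbits for period 4845: 421515 / 4845 = 87.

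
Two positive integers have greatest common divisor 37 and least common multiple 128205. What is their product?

For any two positive integers, gcd × lcm = product = 37 × 128205 = 4743585.

4743585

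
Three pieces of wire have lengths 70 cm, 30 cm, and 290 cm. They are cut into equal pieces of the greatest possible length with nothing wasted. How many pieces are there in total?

Piece length = gcd(70, 30, 290).
70 = 2 × 5 × 7
30 = 2 × 3 × 5
290 = 2 × 5 × 29
gcd(70, 30, 290) = 2 × 5 = 10.
Total pieces = 70/10 + 30/10 + 290/10 = 7 + 3 + 29 = 39.

39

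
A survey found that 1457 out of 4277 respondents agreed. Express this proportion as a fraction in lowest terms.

1457 = 31 × 47
4277 = 7 × 13 × 47
gcd(1457, 4277) = 47.
Divide numerator and denominator by 47: 1457/4277 = 31/91.

31/91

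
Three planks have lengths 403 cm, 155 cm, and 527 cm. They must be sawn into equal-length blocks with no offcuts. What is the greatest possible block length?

The block length must divide every plank, so the greatest is gcd(403, 155, 527).
403 = 13 × 31
155 = 5 × 31
527 = 17 × 31
gcd(403, 155, 527) = 31.

31 cm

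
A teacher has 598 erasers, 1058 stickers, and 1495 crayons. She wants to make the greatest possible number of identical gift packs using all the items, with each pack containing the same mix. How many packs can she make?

The pack count must divide each quantity, so the greatest is gcd(598, 1058, 1495).
598 = 2 × 13 × 23
1058 = 2 × 23^2
1495 = 5 × 13 × 23
gcd(598, 1058, 1495) = 23.

23 packs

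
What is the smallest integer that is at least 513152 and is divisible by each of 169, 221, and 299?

The integer must be a common multiple of 169, 221, and 299, so a multiple of their LCM.
169 = 13^2
221 = 13 × 17
299 = 13 × 23
LCM(169, 221, 299) = 13^2 × 17 × 23 = 66079.
Smallest multiple of 66079 that is ≥ 513152: ⌈513152/66079⌉ × 66079 = 8 × 66079 = 528632.

528632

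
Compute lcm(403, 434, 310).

403 = 13 × 31
434 = 2 × 7 × 31
310 = 2 × 5 × 31
LCM(403, 434, 310) = 2 × 5 × 7 × 13 × 31 = 28210.

28210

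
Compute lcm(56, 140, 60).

840

56 = 2^3 × 7
140 = 2^2 × 5 × 7
60 = 2^2 × 3 × 5
LCM(56, 140, 60) = 2^3 × 3 × 5 × 7 = 840.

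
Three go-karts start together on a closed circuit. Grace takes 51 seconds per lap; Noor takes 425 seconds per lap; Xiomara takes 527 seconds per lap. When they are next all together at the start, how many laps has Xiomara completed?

75 laps

The first common completion time is the LCM of the periods.
51 = 3 × 17
425 = 5^2 × 17
527 = 17 × 31
LCM(51, 425, 527) = 3 × 5^2 × 17 × 31 = 39525.
Laps for period 527: 39525 / 527 = 75.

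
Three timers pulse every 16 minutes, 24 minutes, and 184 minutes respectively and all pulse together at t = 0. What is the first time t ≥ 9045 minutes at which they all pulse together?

9936 minutes

Joint pulses occur at multiples of LCM(16, 24, 184).
16 = 2^4
24 = 2^3 × 3
184 = 2^3 × 23
LCM(16, 24, 184) = 2^4 × 3 × 23 = 1104.
Smallest multiple of 1104 that is ≥ 9045: ⌈9045/1104⌉ × 1104 = 9 × 1104 = 9936.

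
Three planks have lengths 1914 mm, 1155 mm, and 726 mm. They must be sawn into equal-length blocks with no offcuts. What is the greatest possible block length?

The block length must divide every plank, so the greatest is gcd(1914, 1155, 726).
1914 = 2 × 3 × 11 × 29
1155 = 3 × 5 × 7 × 11
726 = 2 × 3 × 11^2
gcd(1914, 1155, 726) = 3 × 11 = 33.

33 mm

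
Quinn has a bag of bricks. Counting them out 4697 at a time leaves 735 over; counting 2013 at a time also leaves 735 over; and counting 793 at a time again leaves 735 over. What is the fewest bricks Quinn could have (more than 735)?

N − 735 must be a common multiple of 4697, 2013, and 793.
4697 = 7 × 11 × 61
2013 = 3 × 11 × 61
793 = 13 × 61
LCM(4697, 2013, 793) = 3 × 7 × 11 × 13 × 61 = 183183.
Smallest N > 735 is LCM + 735 = 183183 + 735 = 183918.

183918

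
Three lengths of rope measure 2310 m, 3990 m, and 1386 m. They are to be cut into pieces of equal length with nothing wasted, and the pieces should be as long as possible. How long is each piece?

The greatest length dividing all of 2310, 3990, and 1386 is their gcd.
2310 = 2 × 3 × 5 × 7 × 11
3990 = 2 × 3 × 5 × 7 × 19
1386 = 2 × 3^2 × 7 × 11
gcd(2310, 3990, 1386) = 2 × 3 × 7 = 42.

42 m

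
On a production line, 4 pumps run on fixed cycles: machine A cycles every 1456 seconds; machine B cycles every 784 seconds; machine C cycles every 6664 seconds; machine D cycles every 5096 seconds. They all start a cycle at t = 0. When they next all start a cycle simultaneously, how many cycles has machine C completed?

26 cycles

They are all back at their starting positions together after one LCM of the periods.
1456 = 2^4 × 7 × 13
784 = 2^4 × 7^2
6664 = 2^3 × 7^2 × 17
5096 = 2^3 × 7^2 × 13
LCM(1456, 784, 6664, 5096) = 2^4 × 7^2 × 13 × 17 = 173264.
Cycles for period 6664: 173264 / 6664 = 26.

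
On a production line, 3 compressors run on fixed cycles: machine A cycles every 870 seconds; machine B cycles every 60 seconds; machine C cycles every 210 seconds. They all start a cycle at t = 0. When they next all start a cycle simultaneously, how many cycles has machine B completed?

203 cycles

The first common completion time is the LCM of the periods.
870 = 2 × 3 × 5 × 29
60 = 2^2 × 3 × 5
210 = 2 × 3 × 5 × 7
LCM(870, 60, 210) = 2^2 × 3 × 5 × 7 × 29 = 12180.
Cycles for period 60: 12180 / 60 = 203.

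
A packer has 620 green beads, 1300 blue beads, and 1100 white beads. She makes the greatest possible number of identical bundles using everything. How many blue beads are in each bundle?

65

Number of bundles = gcd(620, 1300, 1100).
620 = 2^2 × 5 × 31
1300 = 2^2 × 5^2 × 13
1100 = 2^2 × 5^2 × 11
gcd(620, 1300, 1100) = 2^2 × 5 = 20.
blue beads per bundle = 1300 / 20 = 65.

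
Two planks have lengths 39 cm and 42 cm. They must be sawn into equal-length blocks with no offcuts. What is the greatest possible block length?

3 cm

This is the greatest common divisor of 39 and 42.
39 = 3 × 13
42 = 2 × 3 × 7
gcd(39, 42) = 3.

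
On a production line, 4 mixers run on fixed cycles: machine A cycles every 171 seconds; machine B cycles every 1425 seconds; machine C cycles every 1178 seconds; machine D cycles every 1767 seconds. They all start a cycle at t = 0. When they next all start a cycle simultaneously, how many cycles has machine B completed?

All finish a whole number of cycles simultaneously at t = LCM of the periods.
171 = 3^2 × 19
1425 = 3 × 5^2 × 19
1178 = 2 × 19 × 31
1767 = 3 × 19 × 31
LCM(171, 1425, 1178, 1767) = 2 × 3^2 × 5^2 × 19 × 31 = 265050.
Cycles for period 1425: 265050 / 1425 = 186.

186 cycles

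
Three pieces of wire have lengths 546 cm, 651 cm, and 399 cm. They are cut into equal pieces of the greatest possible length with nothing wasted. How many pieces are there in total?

76

Piece length = gcd(546, 651, 399).
546 = 2 × 3 × 7 × 13
651 = 3 × 7 × 31
399 = 3 × 7 × 19
gcd(546, 651, 399) = 3 × 7 = 21.
Total pieces = 546/21 + 651/21 + 399/21 = 26 + 31 + 19 = 76.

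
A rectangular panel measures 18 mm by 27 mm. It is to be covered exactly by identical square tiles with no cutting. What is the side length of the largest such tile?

The tile side must divide both 18 and 27, so the largest is their gcd.
18 = 2 × 3^2
27 = 3^3
gcd(18, 27) = 3^2 = 9.

9 mm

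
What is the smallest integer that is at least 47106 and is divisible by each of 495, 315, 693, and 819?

90090

The integer must be a common multiple of 495, 315, 693, and 819, so a multiple of their LCM.
495 = 3^2 × 5 × 11
315 = 3^2 × 5 × 7
693 = 3^2 × 7 × 11
819 = 3^2 × 7 × 13
LCM(495, 315, 693, 819) = 3^2 × 5 × 7 × 11 × 13 = 45045.
Smallest multiple of 45045 that is ≥ 47106: ⌈47106/45045⌉ × 45045 = 2 × 45045 = 90090.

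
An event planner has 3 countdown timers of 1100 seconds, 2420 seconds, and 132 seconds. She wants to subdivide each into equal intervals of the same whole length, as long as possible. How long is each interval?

44 seconds

The interval must divide each timer length; the longest such is the gcd.
1100 = 2^2 × 5^2 × 11
2420 = 2^2 × 5 × 11^2
132 = 2^2 × 3 × 11
gcd(1100, 2420, 132) = 2^2 × 11 = 44.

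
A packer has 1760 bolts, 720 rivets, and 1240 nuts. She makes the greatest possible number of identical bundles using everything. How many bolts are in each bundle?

Number of bundles = gcd(1760, 720, 1240).
1760 = 2^5 × 5 × 11
720 = 2^4 × 3^2 × 5
1240 = 2^3 × 5 × 31
gcd(1760, 720, 1240) = 2^3 × 5 = 40.
bolts per bundle = 1760 / 40 = 44.

44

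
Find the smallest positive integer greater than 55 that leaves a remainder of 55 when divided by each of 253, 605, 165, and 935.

N − 55 must be a common multiple of 253, 605, 165, and 935.
253 = 11 × 23
605 = 5 × 11^2
165 = 3 × 5 × 11
935 = 5 × 11 × 17
LCM(253, 605, 165, 935) = 3 × 5 × 11^2 × 17 × 23 = 709665.
Smallest N > 55 is LCM + 55 = 709665 + 55 = 709720.

709720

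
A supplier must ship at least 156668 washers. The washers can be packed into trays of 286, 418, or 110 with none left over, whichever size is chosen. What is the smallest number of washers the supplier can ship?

The number of washers must be a common multiple of 286, 418, and 110, so a multiple of their LCM.
286 = 2 × 11 × 13
418 = 2 × 11 × 19
110 = 2 × 5 × 11
LCM(286, 418, 110) = 2 × 5 × 11 × 13 × 19 = 27170.
Smallest multiple of 27170 that is ≥ 156668: ⌈156668/27170⌉ × 27170 = 6 × 27170 = 163020.

163020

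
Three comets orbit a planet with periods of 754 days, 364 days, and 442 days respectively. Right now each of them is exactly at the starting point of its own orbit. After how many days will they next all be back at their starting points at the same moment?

179452 days

They coincide at every common multiple of the periods; the first is the LCM.
754 = 2 × 13 × 29
364 = 2^2 × 7 × 13
442 = 2 × 13 × 17
LCM(754, 364, 442) = 2^2 × 7 × 13 × 17 × 29 = 179452.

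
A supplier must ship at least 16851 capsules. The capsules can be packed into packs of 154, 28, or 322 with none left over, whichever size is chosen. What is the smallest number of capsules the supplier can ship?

21252

The number of capsules must be a common multiple of 154, 28, and 322, so a multiple of their LCM.
154 = 2 × 7 × 11
28 = 2^2 × 7
322 = 2 × 7 × 23
LCM(154, 28, 322) = 2^2 × 7 × 11 × 23 = 7084.
Smallest multiple of 7084 that is ≥ 16851: ⌈16851/7084⌉ × 7084 = 3 × 7084 = 21252.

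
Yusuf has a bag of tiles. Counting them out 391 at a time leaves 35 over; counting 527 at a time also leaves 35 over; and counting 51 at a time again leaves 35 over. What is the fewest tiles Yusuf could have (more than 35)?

36398

N − 35 must be a common multiple of 391, 527, and 51.
391 = 17 × 23
527 = 17 × 31
51 = 3 × 17
LCM(391, 527, 51) = 3 × 17 × 23 × 31 = 36363.
Smallest N > 35 is LCM + 35 = 36363 + 35 = 36398.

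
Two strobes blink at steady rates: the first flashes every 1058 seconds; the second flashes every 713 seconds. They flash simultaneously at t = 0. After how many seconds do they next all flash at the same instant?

We need the least common multiple of the intervals.
1058 = 2 × 23^2
713 = 23 × 31
LCM(1058, 713) = 2 × 23^2 × 31 = 32798.

32798 seconds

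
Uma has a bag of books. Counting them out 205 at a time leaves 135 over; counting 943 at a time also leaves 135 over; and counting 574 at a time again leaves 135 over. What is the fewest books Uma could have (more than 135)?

N − 135 must be a common multiple of 205, 943, and 574.
205 = 5 × 41
943 = 23 × 41
574 = 2 × 7 × 41
LCM(205, 943, 574) = 2 × 5 × 7 × 23 × 41 = 66010.
Smallest N > 135 is LCM + 135 = 66010 + 135 = 66145.

66145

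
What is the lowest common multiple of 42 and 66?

42 = 2 × 3 × 7
66 = 2 × 3 × 11
LCM(42, 66) = 2 × 3 × 7 × 11 = 462.

462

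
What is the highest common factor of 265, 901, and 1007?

265 = 5 × 53
901 = 17 × 53
1007 = 19 × 53
gcd(265, 901, 1007) = 53.

53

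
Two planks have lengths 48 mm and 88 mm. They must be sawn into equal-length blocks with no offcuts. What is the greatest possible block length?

8 mm

This is the greatest common divisor of 48 and 88.
48 = 2^4 × 3
88 = 2^3 × 11
gcd(48, 88) = 2^3 = 8.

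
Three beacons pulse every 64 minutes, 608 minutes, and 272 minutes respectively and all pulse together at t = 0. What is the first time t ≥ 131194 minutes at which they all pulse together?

Joint pulses occur at multiples of LCM(64, 608, 272).
64 = 2^6
608 = 2^5 × 19
272 = 2^4 × 17
LCM(64, 608, 272) = 2^6 × 17 × 19 = 20672.
Smallest multiple of 20672 that is ≥ 131194: ⌈131194/20672⌉ × 20672 = 7 × 20672 = 144704.

144704 minutes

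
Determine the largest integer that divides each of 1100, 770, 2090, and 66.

1100 = 2^2 × 5^2 × 11
770 = 2 × 5 × 7 × 11
2090 = 2 × 5 × 11 × 19
66 = 2 × 3 × 11
gcd(1100, 770, 2090, 66) = 2 × 11 = 22.

22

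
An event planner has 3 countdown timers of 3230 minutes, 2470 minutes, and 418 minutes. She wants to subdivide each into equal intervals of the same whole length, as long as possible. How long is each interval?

The interval must divide each timer length; the longest such is the gcd.
3230 = 2 × 5 × 17 × 19
2470 = 2 × 5 × 13 × 19
418 = 2 × 11 × 19
gcd(3230, 2470, 418) = 2 × 19 = 38.

38 minutes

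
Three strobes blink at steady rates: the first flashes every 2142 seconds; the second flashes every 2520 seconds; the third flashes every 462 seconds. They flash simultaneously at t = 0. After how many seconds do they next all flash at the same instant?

471240 seconds

We need the least common multiple of the intervals.
2142 = 2 × 3^2 × 7 × 17
2520 = 2^3 × 3^2 × 5 × 7
462 = 2 × 3 × 7 × 11
LCM(2142, 2520, 462) = 2^3 × 3^2 × 5 × 7 × 11 × 17 = 471240.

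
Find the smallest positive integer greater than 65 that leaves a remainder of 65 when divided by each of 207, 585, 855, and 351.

N − 65 must be a common multiple of 207, 585, 855, and 351.
207 = 3^2 × 23
585 = 3^2 × 5 × 13
855 = 3^2 × 5 × 19
351 = 3^3 × 13
LCM(207, 585, 855, 351) = 3^3 × 5 × 13 × 19 × 23 = 766935.
Smallest N > 65 is LCM + 65 = 766935 + 65 = 767000.

767000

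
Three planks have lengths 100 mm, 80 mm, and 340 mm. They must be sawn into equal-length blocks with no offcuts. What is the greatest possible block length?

20 mm

This is the greatest common divisor of 100, 80, and 340.
100 = 2^2 × 5^2
80 = 2^4 × 5
340 = 2^2 × 5 × 17
gcd(100, 80, 340) = 2^2 × 5 = 20.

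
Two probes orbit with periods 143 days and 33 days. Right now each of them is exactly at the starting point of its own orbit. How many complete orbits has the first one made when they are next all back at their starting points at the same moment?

3 orbits

All finish a whole number of cycles simultaneously at t = LCM of the periods.
143 = 11 × 13
33 = 3 × 11
LCM(143, 33) = 3 × 11 × 13 = 429.
Orbits for period 143: 429 / 143 = 3.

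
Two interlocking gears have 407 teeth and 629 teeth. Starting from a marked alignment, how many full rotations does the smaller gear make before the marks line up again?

17 rotations

The first common completion time is the LCM of the periods.
407 = 11 × 37
629 = 17 × 37
LCM(407, 629) = 11 × 17 × 37 = 6919.
Rotations for period 407: 6919 / 407 = 17.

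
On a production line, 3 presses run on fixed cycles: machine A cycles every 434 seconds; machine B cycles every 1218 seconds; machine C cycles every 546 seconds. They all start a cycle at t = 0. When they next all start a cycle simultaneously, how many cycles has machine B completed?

403 cycles

All finish a whole number of cycles simultaneously at t = LCM of the periods.
434 = 2 × 7 × 31
1218 = 2 × 3 × 7 × 29
546 = 2 × 3 × 7 × 13
LCM(434, 1218, 546) = 2 × 3 × 7 × 13 × 29 × 31 = 490854.
Cycles for period 1218: 490854 / 1218 = 403.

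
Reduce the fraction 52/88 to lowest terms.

13/22

52 = 2^2 × 13
88 = 2^3 × 11
gcd(52, 88) = 2^2 = 4.
Divide numerator and denominator by 4: 52/88 = 13/22.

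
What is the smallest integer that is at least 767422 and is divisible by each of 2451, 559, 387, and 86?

The integer must be a common multiple of 2451, 559, 387, and 86, so a multiple of their LCM.
2451 = 3 × 19 × 43
559 = 13 × 43
387 = 3^2 × 43
86 = 2 × 43
LCM(2451, 559, 387, 86) = 2 × 3^2 × 13 × 19 × 43 = 191178.
Smallest multiple of 191178 that is ≥ 767422: ⌈767422/191178⌉ × 191178 = 5 × 191178 = 955890.

955890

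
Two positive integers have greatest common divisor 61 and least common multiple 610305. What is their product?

37228605

For any two positive integers, gcd × lcm = product = 61 × 610305 = 37228605.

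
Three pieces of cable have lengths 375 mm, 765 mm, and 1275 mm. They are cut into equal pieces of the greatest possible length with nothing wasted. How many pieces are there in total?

161

Piece length = gcd(375, 765, 1275).
375 = 3 × 5^3
765 = 3^2 × 5 × 17
1275 = 3 × 5^2 × 17
gcd(375, 765, 1275) = 3 × 5 = 15.
Total pieces = 375/15 + 765/15 + 1275/15 = 25 + 51 + 85 = 161.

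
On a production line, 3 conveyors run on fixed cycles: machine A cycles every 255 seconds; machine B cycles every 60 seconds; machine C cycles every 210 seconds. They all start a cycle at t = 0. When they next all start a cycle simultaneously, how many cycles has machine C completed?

They are all back at their starting positions together after one LCM of the periods.
255 = 3 × 5 × 17
60 = 2^2 × 3 × 5
210 = 2 × 3 × 5 × 7
LCM(255, 60, 210) = 2^2 × 3 × 5 × 7 × 17 = 7140.
Cycles for period 210: 7140 / 210 = 34.

34 cycles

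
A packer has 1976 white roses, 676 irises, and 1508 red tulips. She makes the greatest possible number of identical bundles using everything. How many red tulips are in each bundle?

Number of bundles = gcd(1976, 676, 1508).
1976 = 2^3 × 13 × 19
676 = 2^2 × 13^2
1508 = 2^2 × 13 × 29
gcd(1976, 676, 1508) = 2^2 × 13 = 52.
red tulips per bundle = 1508 / 52 = 29.

29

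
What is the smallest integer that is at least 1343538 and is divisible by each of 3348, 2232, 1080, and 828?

The integer must be a common multiple of 3348, 2232, 1080, and 828, so a multiple of their LCM.
3348 = 2^2 × 3^3 × 31
2232 = 2^3 × 3^2 × 31
1080 = 2^3 × 3^3 × 5
828 = 2^2 × 3^2 × 23
LCM(3348, 2232, 1080, 828) = 2^3 × 3^3 × 5 × 23 × 31 = 770040.
Smallest multiple of 770040 that is ≥ 1343538: ⌈1343538/770040⌉ × 770040 = 2 × 770040 = 1540080.

1540080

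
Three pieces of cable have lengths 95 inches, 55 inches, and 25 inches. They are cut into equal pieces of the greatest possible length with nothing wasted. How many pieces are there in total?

35

Piece length = gcd(95, 55, 25).
95 = 5 × 19
55 = 5 × 11
25 = 5^2
gcd(95, 55, 25) = 5.
Total pieces = 95/5 + 55/5 + 25/5 = 19 + 11 + 5 = 35.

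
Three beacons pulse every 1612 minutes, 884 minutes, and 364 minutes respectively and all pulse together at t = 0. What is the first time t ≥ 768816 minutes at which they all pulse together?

959140 minutes

Joint pulses occur at multiples of LCM(1612, 884, 364).
1612 = 2^2 × 13 × 31
884 = 2^2 × 13 × 17
364 = 2^2 × 7 × 13
LCM(1612, 884, 364) = 2^2 × 7 × 13 × 17 × 31 = 191828.
Smallest multiple of 191828 that is ≥ 768816: ⌈768816/191828⌉ × 191828 = 5 × 191828 = 959140.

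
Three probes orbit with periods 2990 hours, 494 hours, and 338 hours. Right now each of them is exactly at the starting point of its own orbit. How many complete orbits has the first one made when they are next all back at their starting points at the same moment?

The first common completion time is the LCM of the periods.
2990 = 2 × 5 × 13 × 23
494 = 2 × 13 × 19
338 = 2 × 13^2
LCM(2990, 494, 338) = 2 × 5 × 13^2 × 19 × 23 = 738530.
Orbits for period 2990: 738530 / 2990 = 247.

247 orbits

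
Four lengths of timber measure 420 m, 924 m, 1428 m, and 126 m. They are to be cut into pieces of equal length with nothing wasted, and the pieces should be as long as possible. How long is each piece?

Each piece length must divide every original length, so the longest possible is gcd(420, 924, 1428, 126).
420 = 2^2 × 3 × 5 × 7
924 = 2^2 × 3 × 7 × 11
1428 = 2^2 × 3 × 7 × 17
126 = 2 × 3^2 × 7
gcd(420, 924, 1428, 126) = 2 × 3 × 7 = 42.

42 m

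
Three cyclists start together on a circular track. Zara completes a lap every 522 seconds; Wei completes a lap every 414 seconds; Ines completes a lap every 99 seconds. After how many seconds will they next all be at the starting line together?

132066 seconds

We need the least common multiple of the intervals.
522 = 2 × 3^2 × 29
414 = 2 × 3^2 × 23
99 = 3^2 × 11
LCM(522, 414, 99) = 2 × 3^2 × 11 × 23 × 29 = 132066.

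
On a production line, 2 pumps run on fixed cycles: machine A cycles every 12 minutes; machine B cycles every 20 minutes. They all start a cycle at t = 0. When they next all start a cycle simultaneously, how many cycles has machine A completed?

5 cycles

They are all back at their starting positions together after one LCM of the periods.
12 = 2^2 × 3
20 = 2^2 × 5
LCM(12, 20) = 2^2 × 3 × 5 = 60.
Cycles for period 12: 60 / 12 = 5.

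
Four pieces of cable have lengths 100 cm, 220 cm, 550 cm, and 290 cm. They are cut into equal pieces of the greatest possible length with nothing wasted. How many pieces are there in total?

Piece length = gcd(100, 220, 550, 290).
100 = 2^2 × 5^2
220 = 2^2 × 5 × 11
550 = 2 × 5^2 × 11
290 = 2 × 5 × 29
gcd(100, 220, 550, 290) = 2 × 5 = 10.
Total pieces = 100/10 + 220/10 + 550/10 + 290/10 = 10 + 22 + 55 + 29 = 116.

116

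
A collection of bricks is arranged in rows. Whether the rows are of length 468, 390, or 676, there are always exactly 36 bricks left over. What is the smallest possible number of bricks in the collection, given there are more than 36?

30456

N − 36 must be a common multiple of 468, 390, and 676.
468 = 2^2 × 3^2 × 13
390 = 2 × 3 × 5 × 13
676 = 2^2 × 13^2
LCM(468, 390, 676) = 2^2 × 3^2 × 5 × 13^2 = 30420.
Smallest N > 36 is LCM + 36 = 30420 + 36 = 30456.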